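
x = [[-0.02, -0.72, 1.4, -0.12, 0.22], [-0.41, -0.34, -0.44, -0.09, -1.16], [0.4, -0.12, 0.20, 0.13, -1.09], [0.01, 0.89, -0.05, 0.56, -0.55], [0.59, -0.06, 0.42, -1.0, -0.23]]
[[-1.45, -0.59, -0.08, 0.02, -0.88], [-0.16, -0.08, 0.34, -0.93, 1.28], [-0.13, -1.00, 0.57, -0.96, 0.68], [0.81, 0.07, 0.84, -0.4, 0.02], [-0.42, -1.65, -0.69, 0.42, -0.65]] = x @[[0.26, -0.98, -0.08, -0.08, 0.06], [0.75, -0.06, 0.17, 0.41, -0.73], [-0.63, -0.49, 0.17, 0.05, -0.86], [0.25, 0.74, 0.81, -0.64, 0.51], [0.05, 0.56, -0.44, 0.74, -0.62]]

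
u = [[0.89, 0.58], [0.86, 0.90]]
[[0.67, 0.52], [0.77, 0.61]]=u@[[0.50, 0.38],[0.38, 0.31]]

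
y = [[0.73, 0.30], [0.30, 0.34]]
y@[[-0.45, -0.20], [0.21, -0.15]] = [[-0.27, -0.19], [-0.06, -0.11]]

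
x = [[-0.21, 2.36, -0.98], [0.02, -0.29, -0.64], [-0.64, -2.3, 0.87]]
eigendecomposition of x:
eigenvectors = [[0.58+0.00j,(-0.88+0j),-0.88-0.00j], [0.22+0.00j,0.26-0.24j,(0.26+0.24j)], [(-0.78+0j),(0.07-0.32j),0.07+0.32j]]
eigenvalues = [(2+0j), (-0.82+0.3j), (-0.82-0.3j)]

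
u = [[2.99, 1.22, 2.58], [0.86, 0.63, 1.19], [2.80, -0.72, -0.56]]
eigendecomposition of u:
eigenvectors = [[-0.86, -0.40, -0.11], [-0.3, -0.3, -0.84], [-0.42, 0.86, 0.53]]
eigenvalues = [4.68, -1.62, -0.0]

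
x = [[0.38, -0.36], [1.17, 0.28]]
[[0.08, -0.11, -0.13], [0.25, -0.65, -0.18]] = x @ [[0.21, -0.50, -0.19],[-0.00, -0.22, 0.16]]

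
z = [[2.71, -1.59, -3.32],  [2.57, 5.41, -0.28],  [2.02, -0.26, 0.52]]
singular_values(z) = [6.03, 4.68, 1.74]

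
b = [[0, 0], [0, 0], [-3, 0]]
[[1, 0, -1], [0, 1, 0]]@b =[[3, 0], [0, 0]]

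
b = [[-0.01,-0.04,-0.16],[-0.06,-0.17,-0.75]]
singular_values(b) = [0.79, 0.0]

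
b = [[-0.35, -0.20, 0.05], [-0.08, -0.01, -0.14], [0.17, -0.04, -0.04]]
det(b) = 0.007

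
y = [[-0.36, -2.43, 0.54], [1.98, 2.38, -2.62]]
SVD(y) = [[-0.48, 0.88],[0.88, 0.48]] @ diag([4.558432446753509, 1.4127963860319082]) @ [[0.42,0.71,-0.56], [0.45,-0.7,-0.56]]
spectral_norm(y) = 4.56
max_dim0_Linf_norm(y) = 2.62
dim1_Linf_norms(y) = [2.43, 2.62]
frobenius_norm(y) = 4.77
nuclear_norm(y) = 5.97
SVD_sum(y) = [[-0.92, -1.56, 1.23], [1.68, 2.85, -2.24]] + [[0.56, -0.87, -0.69],[0.3, -0.47, -0.38]]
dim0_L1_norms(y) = [2.34, 4.81, 3.16]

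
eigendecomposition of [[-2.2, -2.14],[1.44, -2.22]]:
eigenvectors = [[(0.77+0j), (0.77-0j)],[0.00-0.63j, 0.00+0.63j]]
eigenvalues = [(-2.21+1.76j), (-2.21-1.76j)]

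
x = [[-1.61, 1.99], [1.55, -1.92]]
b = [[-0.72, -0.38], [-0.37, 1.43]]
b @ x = [[0.57, -0.7],[2.81, -3.48]]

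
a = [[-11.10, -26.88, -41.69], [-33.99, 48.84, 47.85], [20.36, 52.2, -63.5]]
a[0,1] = -26.88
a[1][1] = 48.84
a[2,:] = [20.36, 52.2, -63.5]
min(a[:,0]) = -33.99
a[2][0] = 20.36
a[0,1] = -26.88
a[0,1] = -26.88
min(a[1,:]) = -33.99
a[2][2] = -63.5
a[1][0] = -33.99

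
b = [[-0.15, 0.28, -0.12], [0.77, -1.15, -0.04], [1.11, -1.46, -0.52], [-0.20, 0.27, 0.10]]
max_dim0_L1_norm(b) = 3.16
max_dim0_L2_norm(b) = 1.9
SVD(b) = [[-0.12,0.53,-0.14],  [0.57,-0.65,-0.07],  [0.8,0.53,-0.15],  [-0.15,-0.11,-0.98]] @ diag([2.3820806550104483, 0.3390653804564442, 0.0051401168199017395]) @ [[0.58,-0.8,-0.18], [0.08,0.28,-0.96], [-0.81,-0.54,-0.23]]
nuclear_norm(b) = 2.73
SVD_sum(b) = [[-0.17,0.23,0.05], [0.79,-1.09,-0.25], [1.09,-1.51,-0.35], [-0.2,0.28,0.06]] + [[0.02, 0.05, -0.17], [-0.02, -0.06, 0.21], [0.02, 0.05, -0.17], [-0.0, -0.01, 0.03]] + [[0.00, 0.0, 0.00], [0.00, 0.00, 0.0], [0.0, 0.00, 0.0], [0.0, 0.00, 0.0]]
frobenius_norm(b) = 2.41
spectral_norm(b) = 2.38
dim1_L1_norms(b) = [0.55, 1.96, 3.09, 0.57]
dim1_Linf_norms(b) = [0.28, 1.15, 1.46, 0.27]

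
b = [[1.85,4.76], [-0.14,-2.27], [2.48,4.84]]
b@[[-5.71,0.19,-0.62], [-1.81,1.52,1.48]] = [[-19.18,7.59,5.90], [4.91,-3.48,-3.27], [-22.92,7.83,5.63]]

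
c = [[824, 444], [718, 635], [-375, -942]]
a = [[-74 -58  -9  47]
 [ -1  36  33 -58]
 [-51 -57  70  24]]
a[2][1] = -57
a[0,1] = -58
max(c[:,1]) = 635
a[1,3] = -58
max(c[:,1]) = 635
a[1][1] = 36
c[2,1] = -942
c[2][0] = -375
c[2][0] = -375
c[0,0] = 824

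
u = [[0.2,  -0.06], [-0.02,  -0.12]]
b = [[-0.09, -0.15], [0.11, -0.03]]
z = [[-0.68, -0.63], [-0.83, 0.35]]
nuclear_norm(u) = 0.33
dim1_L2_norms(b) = [0.17, 0.11]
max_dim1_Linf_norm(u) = 0.2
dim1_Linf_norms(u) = [0.2, 0.12]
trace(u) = 0.08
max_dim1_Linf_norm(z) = 0.83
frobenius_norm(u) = 0.24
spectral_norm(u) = 0.21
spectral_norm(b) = 0.18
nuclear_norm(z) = 1.79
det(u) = -0.03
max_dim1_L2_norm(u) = 0.21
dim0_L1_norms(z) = [1.51, 0.98]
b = u @ z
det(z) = -0.76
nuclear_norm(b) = 0.29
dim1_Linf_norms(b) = [0.15, 0.11]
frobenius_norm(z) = 1.29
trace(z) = -0.33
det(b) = 0.02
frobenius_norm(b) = 0.21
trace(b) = -0.12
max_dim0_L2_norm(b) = 0.15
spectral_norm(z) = 1.09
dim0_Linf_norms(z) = [0.83, 0.63]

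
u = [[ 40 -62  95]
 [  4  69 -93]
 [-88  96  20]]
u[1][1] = 69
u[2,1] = 96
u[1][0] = 4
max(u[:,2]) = 95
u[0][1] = -62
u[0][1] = -62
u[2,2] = 20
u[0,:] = [40, -62, 95]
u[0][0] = 40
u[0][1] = -62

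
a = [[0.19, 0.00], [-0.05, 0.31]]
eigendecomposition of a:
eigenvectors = [[0.0, 0.92], [1.00, 0.38]]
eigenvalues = [0.31, 0.19]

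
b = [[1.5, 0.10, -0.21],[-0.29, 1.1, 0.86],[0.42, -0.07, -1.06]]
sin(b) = [[1.03, 0.03, -0.18], [-0.16, 0.91, 0.71], [0.31, -0.07, -0.89]]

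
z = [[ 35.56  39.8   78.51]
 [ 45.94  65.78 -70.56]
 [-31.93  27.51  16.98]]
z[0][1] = 39.8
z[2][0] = -31.93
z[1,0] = 45.94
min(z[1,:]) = -70.56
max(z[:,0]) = 45.94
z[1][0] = 45.94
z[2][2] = 16.98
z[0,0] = 35.56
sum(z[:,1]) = 133.09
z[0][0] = 35.56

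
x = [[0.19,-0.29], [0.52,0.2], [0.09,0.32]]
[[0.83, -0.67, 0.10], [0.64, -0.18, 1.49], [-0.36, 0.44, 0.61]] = x @ [[1.87, -0.98, 2.39], [-1.64, 1.66, 1.22]]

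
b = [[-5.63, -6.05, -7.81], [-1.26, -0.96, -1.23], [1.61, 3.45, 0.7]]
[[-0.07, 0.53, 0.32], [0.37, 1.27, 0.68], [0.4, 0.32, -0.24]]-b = [[5.56,6.58,8.13],  [1.63,2.23,1.91],  [-1.21,-3.13,-0.94]]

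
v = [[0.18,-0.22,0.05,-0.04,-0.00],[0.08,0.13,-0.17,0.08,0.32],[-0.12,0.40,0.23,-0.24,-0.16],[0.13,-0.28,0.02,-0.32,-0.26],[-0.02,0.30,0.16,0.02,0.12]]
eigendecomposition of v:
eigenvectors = [[0.08+0.00j, -0.11+0.00j, (0.3+0.3j), (0.3-0.3j), (-0.65+0j)], [-0.27+0.00j, -0.13+0.00j, (0.28-0.26j), (0.28+0.26j), -0.34+0.00j], [(-0.61+0j), (-0.28+0j), -0.73+0.00j, -0.73-0.00j, 0.28+0.00j], [0.34+0.00j, (-0.91+0j), (0.12+0.1j), (0.12-0.1j), (-0.34+0j)], [-0.65+0.00j, (0.26+0j), (-0.3+0.16j), -0.30-0.16j, 0.52+0.00j]]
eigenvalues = [(0.39+0j), (-0.26+0j), (0.1+0.26j), (0.1-0.26j), (0.02+0j)]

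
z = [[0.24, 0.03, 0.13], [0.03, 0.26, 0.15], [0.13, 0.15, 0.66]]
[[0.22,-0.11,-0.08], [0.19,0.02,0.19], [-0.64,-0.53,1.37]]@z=[[0.04, -0.03, -0.04],[0.07, 0.04, 0.15],[0.01, 0.05, 0.74]]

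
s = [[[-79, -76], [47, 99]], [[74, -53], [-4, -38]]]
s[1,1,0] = -4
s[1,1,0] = -4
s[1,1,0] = -4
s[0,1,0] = 47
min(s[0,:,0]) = -79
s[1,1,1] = -38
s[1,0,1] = -53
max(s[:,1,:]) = 99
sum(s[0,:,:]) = -9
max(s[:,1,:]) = 99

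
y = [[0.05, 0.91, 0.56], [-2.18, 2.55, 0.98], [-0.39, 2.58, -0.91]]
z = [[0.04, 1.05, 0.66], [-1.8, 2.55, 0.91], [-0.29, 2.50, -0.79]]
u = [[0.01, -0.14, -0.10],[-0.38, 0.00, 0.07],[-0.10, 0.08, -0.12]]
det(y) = -4.99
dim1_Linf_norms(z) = [1.05, 2.55, 2.5]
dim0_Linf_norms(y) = [2.18, 2.58, 0.98]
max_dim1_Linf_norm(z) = 2.55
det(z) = -4.42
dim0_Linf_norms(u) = [0.38, 0.14, 0.12]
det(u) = 0.01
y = z + u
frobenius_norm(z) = 4.37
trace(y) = 1.69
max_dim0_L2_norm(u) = 0.39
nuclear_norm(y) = 6.61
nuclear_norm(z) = 6.28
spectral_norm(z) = 4.02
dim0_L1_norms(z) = [2.13, 6.1, 2.36]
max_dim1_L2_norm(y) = 3.5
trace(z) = 1.80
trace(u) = -0.11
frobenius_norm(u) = 0.46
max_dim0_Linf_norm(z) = 2.55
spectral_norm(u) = 0.40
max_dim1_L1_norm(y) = 5.71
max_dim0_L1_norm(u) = 0.49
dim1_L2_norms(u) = [0.17, 0.39, 0.18]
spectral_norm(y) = 4.19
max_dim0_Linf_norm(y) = 2.58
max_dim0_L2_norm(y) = 3.74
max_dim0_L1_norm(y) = 6.04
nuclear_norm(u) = 0.72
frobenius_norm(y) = 4.58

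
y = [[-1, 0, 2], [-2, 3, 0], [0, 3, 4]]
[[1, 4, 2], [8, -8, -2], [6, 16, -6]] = y@ [[-1, 4, -2], [2, 0, -2], [0, 4, 0]]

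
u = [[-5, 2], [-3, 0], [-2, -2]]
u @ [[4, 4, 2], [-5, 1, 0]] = [[-30, -18, -10], [-12, -12, -6], [2, -10, -4]]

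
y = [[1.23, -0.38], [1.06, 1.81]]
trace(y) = 3.04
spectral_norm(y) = 2.13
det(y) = 2.63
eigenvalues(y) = [(1.52+0.56j), (1.52-0.56j)]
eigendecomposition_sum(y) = [[0.61+0.67j, (-0.19+0.51j)], [(0.53-1.43j), 0.90-0.11j]] + [[0.61-0.67j, (-0.19-0.51j)],  [0.53+1.43j, (0.9+0.11j)]]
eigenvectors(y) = [[0.23-0.46j, (0.23+0.46j)],[(-0.86+0j), -0.86-0.00j]]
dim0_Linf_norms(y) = [1.23, 1.81]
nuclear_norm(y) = 3.36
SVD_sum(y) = [[0.27, 0.35], [1.27, 1.65]] + [[0.96, -0.73], [-0.21, 0.16]]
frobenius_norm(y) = 2.46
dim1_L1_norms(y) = [1.61, 2.87]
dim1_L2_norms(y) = [1.29, 2.1]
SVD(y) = [[-0.21, -0.98], [-0.98, 0.21]] @ diag([2.1287817427603772, 1.2350256239002046]) @ [[-0.61, -0.79],[-0.79, 0.61]]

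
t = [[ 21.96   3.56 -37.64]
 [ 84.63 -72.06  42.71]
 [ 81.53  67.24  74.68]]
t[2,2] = 74.68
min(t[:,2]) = -37.64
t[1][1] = -72.06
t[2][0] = 81.53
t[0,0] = 21.96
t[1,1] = -72.06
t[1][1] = -72.06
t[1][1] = -72.06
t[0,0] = 21.96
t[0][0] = 21.96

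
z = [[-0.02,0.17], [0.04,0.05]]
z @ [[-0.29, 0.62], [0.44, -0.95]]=[[0.08,-0.17],[0.01,-0.02]]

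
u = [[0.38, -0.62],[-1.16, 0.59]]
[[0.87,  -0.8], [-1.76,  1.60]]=u@[[1.16, -1.05],[-0.70, 0.64]]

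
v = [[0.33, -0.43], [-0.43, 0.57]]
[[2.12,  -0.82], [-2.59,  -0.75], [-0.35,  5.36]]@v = [[1.05, -1.38], [-0.53, 0.69], [-2.42, 3.21]]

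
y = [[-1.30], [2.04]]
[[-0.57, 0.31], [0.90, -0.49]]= y @ [[0.44, -0.24]]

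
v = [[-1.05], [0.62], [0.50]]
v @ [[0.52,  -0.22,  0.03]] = [[-0.55, 0.23, -0.03], [0.32, -0.14, 0.02], [0.26, -0.11, 0.02]]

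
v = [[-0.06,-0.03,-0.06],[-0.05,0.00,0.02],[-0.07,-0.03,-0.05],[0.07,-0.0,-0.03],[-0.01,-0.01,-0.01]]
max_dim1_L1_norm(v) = 0.15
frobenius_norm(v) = 0.16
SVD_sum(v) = [[-0.07, -0.02, -0.03], [-0.03, -0.01, -0.01], [-0.08, -0.03, -0.03], [0.04, 0.01, 0.02], [-0.01, -0.00, -0.01]] + [[0.01, -0.01, -0.03], [-0.02, 0.01, 0.03], [0.01, -0.00, -0.02], [0.03, -0.01, -0.05], [0.00, -0.0, -0.01]] + [[-0.0, 0.00, -0.00], [-0.00, 0.0, -0.0], [0.00, -0.0, 0.0], [-0.0, 0.00, -0.00], [0.0, -0.00, 0.00]]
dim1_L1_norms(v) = [0.15, 0.07, 0.15, 0.1, 0.03]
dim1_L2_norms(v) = [0.09, 0.05, 0.09, 0.08, 0.02]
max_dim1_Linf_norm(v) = 0.07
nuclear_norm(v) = 0.22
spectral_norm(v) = 0.14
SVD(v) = [[-0.61, -0.39, 0.3], [-0.26, 0.51, 0.08], [-0.65, -0.23, -0.13], [0.36, -0.73, 0.04], [-0.11, -0.08, -0.94]] @ diag([0.13825556811782358, 0.07914231449503988, 0.004678882429175374]) @ [[0.88, 0.28, 0.39], [-0.46, 0.24, 0.85], [-0.14, 0.93, -0.34]]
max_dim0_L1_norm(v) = 0.26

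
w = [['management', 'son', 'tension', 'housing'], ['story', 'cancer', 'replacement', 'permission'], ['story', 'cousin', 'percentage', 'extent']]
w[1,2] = 'replacement'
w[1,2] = 'replacement'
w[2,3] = 'extent'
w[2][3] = 'extent'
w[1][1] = 'cancer'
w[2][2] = 'percentage'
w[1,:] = ['story', 'cancer', 'replacement', 'permission']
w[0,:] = ['management', 'son', 'tension', 'housing']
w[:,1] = ['son', 'cancer', 'cousin']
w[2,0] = 'story'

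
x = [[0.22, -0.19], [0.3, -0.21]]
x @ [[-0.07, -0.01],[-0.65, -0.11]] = [[0.11, 0.02], [0.12, 0.02]]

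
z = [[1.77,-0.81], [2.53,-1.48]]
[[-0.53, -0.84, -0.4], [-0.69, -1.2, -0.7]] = z@[[-0.39,-0.47,-0.05], [-0.20,0.01,0.39]]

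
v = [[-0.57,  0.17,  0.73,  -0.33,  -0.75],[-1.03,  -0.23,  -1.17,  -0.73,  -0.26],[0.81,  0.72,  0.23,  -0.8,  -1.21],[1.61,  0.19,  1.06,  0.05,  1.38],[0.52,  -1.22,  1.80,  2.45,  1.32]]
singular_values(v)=[4.22, 2.33, 1.6, 0.74, 0.26]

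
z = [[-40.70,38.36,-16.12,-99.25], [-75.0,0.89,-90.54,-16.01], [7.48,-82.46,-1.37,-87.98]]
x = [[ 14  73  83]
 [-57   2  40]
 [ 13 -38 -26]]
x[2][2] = -26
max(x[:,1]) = 73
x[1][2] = 40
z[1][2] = -90.54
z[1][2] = -90.54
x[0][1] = 73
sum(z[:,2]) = -108.03000000000002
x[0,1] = 73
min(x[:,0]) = -57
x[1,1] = 2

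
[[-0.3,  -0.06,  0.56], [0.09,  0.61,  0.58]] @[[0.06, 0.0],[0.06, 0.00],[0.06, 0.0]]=[[0.01, 0.0],  [0.08, 0.00]]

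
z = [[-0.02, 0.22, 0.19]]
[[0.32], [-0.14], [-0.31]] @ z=[[-0.01, 0.07, 0.06], [0.00, -0.03, -0.03], [0.01, -0.07, -0.06]]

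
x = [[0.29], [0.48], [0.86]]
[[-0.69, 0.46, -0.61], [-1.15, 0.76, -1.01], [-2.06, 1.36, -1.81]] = x @ [[-2.39,1.58,-2.11]]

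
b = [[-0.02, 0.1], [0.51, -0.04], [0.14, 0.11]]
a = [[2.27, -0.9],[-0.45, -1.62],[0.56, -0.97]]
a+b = [[2.25, -0.8], [0.06, -1.66], [0.7, -0.86]]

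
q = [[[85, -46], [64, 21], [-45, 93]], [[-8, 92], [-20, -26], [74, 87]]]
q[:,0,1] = [-46, 92]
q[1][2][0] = 74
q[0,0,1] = -46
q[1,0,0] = -8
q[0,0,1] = -46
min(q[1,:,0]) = -20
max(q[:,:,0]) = 85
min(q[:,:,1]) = -46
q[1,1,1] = -26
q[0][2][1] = 93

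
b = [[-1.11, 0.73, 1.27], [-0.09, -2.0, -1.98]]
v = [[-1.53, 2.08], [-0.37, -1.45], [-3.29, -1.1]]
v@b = [[1.51,-5.28,-6.06], [0.54,2.63,2.40], [3.75,-0.20,-2.00]]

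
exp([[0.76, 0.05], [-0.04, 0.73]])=[[2.14, 0.11], [-0.08, 2.07]]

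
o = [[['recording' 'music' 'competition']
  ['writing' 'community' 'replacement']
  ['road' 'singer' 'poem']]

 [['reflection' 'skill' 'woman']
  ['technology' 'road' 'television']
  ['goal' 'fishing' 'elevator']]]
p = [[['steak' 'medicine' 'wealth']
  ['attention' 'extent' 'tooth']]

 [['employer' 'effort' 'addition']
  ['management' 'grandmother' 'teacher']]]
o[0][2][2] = 'poem'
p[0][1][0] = 'attention'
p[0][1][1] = 'extent'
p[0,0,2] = 'wealth'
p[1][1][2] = 'teacher'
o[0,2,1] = 'singer'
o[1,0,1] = 'skill'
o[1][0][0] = 'reflection'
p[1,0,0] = 'employer'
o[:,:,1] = [['music', 'community', 'singer'], ['skill', 'road', 'fishing']]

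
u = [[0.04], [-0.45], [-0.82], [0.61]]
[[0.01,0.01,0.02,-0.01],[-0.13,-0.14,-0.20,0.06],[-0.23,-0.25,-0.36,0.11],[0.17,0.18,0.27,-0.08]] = u@ [[0.28, 0.30, 0.44, -0.13]]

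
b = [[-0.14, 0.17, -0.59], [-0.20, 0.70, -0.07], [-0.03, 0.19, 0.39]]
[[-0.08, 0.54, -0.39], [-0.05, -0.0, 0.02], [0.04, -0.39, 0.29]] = b@[[-0.1, 0.11, -0.04], [-0.08, -0.07, 0.09], [0.14, -0.96, 0.69]]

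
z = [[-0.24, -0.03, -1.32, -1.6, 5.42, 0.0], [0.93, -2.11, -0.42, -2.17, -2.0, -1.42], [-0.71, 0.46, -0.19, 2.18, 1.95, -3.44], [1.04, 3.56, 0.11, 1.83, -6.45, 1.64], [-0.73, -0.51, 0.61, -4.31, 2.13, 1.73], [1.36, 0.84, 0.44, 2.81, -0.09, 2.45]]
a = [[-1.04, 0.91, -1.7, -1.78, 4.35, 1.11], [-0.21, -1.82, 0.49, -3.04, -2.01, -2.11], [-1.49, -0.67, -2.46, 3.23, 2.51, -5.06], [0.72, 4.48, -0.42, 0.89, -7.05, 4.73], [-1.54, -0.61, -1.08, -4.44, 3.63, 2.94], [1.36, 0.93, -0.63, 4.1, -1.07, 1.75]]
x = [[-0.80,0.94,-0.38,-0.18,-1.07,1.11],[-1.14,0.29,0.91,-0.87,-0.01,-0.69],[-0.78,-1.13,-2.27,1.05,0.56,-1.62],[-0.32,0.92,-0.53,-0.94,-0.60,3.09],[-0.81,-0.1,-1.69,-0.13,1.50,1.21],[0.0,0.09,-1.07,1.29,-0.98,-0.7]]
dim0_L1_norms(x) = [3.85, 3.47, 6.85, 4.46, 4.72, 8.42]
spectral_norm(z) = 10.20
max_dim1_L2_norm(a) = 9.68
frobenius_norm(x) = 6.49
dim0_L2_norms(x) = [1.82, 1.76, 3.23, 2.11, 2.24, 3.98]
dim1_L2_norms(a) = [5.3, 4.62, 7.15, 9.68, 6.74, 4.91]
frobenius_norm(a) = 16.24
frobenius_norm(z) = 13.28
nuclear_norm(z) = 26.23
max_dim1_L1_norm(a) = 18.29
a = x + z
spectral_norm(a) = 11.62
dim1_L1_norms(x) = [4.48, 3.91, 7.41, 6.4, 5.44, 4.13]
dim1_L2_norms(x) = [2.02, 1.86, 3.33, 3.47, 2.69, 2.07]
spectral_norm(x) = 4.54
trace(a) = 0.95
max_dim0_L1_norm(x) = 8.42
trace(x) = -2.92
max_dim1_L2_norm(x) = 3.47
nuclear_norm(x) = 12.70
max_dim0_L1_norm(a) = 20.62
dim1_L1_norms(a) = [10.89, 9.68, 15.42, 18.29, 14.24, 9.84]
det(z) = 827.53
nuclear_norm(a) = 31.89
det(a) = -1729.27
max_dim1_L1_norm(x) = 7.41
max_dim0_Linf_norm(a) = 7.05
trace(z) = 3.87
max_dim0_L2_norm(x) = 3.98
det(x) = -0.02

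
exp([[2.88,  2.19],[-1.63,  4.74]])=[[-28.79, 59.96], [-44.63, 22.13]]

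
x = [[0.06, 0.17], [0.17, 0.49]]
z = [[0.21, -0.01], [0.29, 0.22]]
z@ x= [[0.01, 0.03], [0.05, 0.16]]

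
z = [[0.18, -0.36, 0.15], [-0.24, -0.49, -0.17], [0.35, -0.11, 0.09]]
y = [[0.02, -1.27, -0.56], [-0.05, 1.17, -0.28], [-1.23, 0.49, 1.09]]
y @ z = [[0.11, 0.68, 0.17], [-0.39, -0.52, -0.23], [0.04, 0.08, -0.17]]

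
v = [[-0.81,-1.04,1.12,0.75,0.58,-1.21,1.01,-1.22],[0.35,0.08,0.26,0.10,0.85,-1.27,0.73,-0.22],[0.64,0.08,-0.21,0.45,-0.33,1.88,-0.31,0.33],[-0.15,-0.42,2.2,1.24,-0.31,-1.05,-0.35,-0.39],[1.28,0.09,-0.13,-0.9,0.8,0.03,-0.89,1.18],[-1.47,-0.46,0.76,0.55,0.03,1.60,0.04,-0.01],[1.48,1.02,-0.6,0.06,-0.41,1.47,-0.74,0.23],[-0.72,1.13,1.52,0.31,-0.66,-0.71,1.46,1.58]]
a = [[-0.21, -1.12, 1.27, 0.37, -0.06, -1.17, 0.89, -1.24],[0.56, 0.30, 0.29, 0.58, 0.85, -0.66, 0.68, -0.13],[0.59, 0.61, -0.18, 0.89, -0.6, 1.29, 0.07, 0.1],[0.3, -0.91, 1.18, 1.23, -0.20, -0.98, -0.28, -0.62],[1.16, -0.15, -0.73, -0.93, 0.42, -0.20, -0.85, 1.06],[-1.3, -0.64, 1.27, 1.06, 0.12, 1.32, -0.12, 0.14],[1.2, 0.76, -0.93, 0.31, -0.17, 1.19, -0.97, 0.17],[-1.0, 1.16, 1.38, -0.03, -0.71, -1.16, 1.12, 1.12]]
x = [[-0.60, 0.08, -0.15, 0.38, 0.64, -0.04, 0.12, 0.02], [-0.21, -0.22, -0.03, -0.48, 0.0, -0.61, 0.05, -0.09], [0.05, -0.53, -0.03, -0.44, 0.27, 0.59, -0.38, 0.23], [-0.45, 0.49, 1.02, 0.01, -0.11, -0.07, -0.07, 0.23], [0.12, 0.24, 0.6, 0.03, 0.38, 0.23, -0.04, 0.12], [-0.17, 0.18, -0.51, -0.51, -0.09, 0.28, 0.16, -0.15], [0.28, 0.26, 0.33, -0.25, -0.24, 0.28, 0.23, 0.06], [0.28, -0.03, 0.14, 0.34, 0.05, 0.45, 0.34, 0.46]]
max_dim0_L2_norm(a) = 3.0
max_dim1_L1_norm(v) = 8.09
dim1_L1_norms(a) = [6.33, 4.05, 4.33, 5.7, 5.5, 5.97, 5.7, 7.68]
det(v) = 15.29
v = a + x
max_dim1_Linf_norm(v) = 2.2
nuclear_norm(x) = 6.51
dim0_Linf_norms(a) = [1.3, 1.16, 1.38, 1.23, 0.85, 1.32, 1.12, 1.24]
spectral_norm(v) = 4.86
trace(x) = 0.51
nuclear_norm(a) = 15.64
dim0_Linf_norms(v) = [1.48, 1.13, 2.2, 1.24, 0.85, 1.88, 1.46, 1.58]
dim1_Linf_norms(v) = [1.22, 1.27, 1.88, 2.2, 1.28, 1.6, 1.48, 1.58]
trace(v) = 3.54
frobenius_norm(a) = 6.60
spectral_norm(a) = 4.36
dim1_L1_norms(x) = [2.03, 1.69, 2.52, 2.45, 1.76, 2.05, 1.93, 2.09]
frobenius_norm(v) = 7.14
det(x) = -0.02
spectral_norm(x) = 1.52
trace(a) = 3.03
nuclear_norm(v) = 16.50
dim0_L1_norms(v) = [6.9, 4.32, 6.8, 4.36, 3.97, 9.22, 5.53, 5.16]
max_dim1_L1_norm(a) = 7.68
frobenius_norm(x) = 2.63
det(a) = 20.22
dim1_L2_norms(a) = [2.6, 1.57, 1.89, 2.3, 2.2, 2.57, 2.32, 2.93]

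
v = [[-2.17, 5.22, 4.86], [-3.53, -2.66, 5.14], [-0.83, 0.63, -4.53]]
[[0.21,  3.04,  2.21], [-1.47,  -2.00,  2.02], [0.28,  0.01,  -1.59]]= v @[[0.18, 0.18, -0.07],[0.18, 0.61, 0.05],[-0.07, 0.05, 0.37]]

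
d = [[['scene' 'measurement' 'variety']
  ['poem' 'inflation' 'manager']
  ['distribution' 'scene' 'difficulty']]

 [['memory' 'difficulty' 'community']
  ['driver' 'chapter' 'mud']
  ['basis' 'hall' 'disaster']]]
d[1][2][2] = 'disaster'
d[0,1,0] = 'poem'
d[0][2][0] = 'distribution'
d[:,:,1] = [['measurement', 'inflation', 'scene'], ['difficulty', 'chapter', 'hall']]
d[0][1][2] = 'manager'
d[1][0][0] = 'memory'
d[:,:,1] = [['measurement', 'inflation', 'scene'], ['difficulty', 'chapter', 'hall']]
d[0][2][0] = 'distribution'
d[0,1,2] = 'manager'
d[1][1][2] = 'mud'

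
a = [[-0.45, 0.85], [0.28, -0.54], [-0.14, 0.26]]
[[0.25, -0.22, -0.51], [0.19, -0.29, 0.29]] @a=[[-0.10, 0.2], [-0.21, 0.39]]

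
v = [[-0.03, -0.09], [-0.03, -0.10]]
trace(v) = -0.13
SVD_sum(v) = [[-0.03, -0.09], [-0.03, -0.10]] + [[-0.0, 0.00], [0.00, -0.00]]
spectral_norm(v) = 0.14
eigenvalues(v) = [-0.0, -0.13]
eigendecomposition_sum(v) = [[-0.00,  0.0], [0.00,  -0.00]] + [[-0.03,-0.09], [-0.03,-0.1]]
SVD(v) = [[-0.67,  -0.74], [-0.74,  0.67]] @ diag([0.14105132526363076, 0.002126885369132751]) @ [[0.3, 0.95], [0.95, -0.30]]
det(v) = 0.00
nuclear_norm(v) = 0.14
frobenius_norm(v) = 0.14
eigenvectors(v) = [[0.96, 0.68], [-0.29, 0.74]]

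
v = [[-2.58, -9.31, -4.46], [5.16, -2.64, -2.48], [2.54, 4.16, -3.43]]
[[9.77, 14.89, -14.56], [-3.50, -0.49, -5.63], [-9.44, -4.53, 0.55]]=v @ [[-0.92,  -0.93,  -0.03], [-1.13,  -1.04,  1.05], [0.70,  -0.63,  1.09]]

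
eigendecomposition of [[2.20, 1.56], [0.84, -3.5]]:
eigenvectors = [[0.99, -0.25],[0.14, 0.97]]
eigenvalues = [2.42, -3.72]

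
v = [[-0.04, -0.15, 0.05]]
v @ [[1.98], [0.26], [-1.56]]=[[-0.20]]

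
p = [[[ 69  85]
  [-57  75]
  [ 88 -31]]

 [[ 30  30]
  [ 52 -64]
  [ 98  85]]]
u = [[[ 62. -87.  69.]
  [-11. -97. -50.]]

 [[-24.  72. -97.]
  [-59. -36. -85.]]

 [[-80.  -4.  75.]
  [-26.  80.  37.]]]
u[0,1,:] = [-11.0, -97.0, -50.0]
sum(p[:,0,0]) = 99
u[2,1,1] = 80.0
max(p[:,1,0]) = 52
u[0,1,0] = -11.0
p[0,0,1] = 85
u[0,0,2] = 69.0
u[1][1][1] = -36.0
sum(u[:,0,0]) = -42.0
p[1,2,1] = 85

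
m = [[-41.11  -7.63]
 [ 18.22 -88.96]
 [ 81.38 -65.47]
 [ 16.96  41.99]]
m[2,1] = -65.47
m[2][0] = 81.38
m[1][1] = -88.96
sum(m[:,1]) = -120.07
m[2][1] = -65.47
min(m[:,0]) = -41.11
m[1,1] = -88.96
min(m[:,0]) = -41.11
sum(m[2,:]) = 15.909999999999997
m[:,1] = [-7.63, -88.96, -65.47, 41.99]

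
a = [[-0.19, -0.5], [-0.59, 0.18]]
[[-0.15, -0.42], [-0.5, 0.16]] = a@[[0.84, -0.01], [-0.01, 0.85]]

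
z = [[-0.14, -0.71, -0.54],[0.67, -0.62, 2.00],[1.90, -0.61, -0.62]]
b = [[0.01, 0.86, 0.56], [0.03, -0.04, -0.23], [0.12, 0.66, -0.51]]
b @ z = [[1.64,-0.88,1.37], [-0.47,0.14,0.05], [-0.54,-0.18,1.57]]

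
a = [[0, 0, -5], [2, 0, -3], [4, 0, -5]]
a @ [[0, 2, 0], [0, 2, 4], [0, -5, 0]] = [[0, 25, 0], [0, 19, 0], [0, 33, 0]]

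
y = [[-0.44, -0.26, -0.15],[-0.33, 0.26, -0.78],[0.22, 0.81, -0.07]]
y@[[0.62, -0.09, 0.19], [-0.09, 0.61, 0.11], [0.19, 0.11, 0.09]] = [[-0.28, -0.14, -0.13], [-0.38, 0.10, -0.10], [0.05, 0.47, 0.12]]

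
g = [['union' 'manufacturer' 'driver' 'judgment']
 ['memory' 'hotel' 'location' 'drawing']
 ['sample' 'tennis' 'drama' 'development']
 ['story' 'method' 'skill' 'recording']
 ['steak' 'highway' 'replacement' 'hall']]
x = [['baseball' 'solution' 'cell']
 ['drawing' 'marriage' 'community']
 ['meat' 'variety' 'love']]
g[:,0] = ['union', 'memory', 'sample', 'story', 'steak']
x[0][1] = 'solution'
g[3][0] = 'story'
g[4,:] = ['steak', 'highway', 'replacement', 'hall']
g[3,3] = 'recording'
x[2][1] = 'variety'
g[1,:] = ['memory', 'hotel', 'location', 'drawing']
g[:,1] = ['manufacturer', 'hotel', 'tennis', 'method', 'highway']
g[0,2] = 'driver'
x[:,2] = ['cell', 'community', 'love']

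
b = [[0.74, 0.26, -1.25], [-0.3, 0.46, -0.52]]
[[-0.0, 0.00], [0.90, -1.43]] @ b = [[0.00, 0.00, 0.00], [1.1, -0.42, -0.38]]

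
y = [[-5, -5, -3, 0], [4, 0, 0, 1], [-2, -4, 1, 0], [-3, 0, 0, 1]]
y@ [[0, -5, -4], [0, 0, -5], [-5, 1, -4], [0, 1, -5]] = [[15, 22, 57], [0, -19, -21], [-5, 11, 24], [0, 16, 7]]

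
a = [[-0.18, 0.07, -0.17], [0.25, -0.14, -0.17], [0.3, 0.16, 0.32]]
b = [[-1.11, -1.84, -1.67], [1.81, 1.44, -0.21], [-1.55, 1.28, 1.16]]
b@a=[[-0.76, -0.09, -0.03], [-0.03, -0.11, -0.62], [0.95, -0.10, 0.42]]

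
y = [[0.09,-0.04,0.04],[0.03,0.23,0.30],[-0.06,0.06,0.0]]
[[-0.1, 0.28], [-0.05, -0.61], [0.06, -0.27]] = y @[[-1.19, 2.58], [-0.12, -2.00], [0.04, -0.77]]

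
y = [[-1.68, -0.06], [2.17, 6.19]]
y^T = [[-1.68, 2.17], [-0.06, 6.19]]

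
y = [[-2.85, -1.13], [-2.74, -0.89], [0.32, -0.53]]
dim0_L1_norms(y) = [5.91, 2.55]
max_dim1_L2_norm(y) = 3.07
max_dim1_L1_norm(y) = 3.98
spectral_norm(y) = 4.21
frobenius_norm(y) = 4.25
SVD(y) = [[-0.73, 0.17], [-0.68, -0.14], [0.03, 0.98]] @ diag([4.206678845083366, 0.6214926341704113]) @ [[0.94, 0.34], [0.34, -0.94]]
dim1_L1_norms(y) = [3.98, 3.63, 0.85]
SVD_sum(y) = [[-2.89,-1.03],[-2.71,-0.97],[0.12,0.04]] + [[0.04, -0.1], [-0.03, 0.08], [0.20, -0.57]]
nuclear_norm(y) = 4.83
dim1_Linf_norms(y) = [2.85, 2.74, 0.53]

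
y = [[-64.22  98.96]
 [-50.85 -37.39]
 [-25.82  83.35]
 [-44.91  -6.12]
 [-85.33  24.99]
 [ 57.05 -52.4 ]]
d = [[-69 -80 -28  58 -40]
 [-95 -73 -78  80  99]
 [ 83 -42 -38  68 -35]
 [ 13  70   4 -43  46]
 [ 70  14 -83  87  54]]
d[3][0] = 13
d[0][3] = 58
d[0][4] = -40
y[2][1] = 83.35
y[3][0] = -44.91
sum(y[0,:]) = 34.739999999999995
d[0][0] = -69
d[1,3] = 80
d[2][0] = 83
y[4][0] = -85.33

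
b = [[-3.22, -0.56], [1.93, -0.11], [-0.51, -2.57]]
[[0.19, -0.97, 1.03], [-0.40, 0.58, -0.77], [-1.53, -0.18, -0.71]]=b@[[-0.17, 0.3, -0.38],[0.63, 0.01, 0.35]]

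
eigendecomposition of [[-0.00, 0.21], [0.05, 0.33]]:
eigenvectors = [[-0.99, -0.50], [0.14, -0.86]]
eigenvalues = [-0.03, 0.36]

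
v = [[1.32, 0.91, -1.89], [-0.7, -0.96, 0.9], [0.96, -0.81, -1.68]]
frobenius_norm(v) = 3.57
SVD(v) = [[-0.75, 0.31, -0.59], [0.4, -0.50, -0.77], [-0.53, -0.81, 0.25]] @ diag([3.2637028277696305, 1.4534586835680583, 0.0013065868207354833]) @ [[-0.54,-0.19,0.82], [-0.01,0.97,0.22], [0.84,-0.11,0.53]]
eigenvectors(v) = [[(0.84+0j), 0.66+0.00j, 0.66-0.00j], [(-0.11+0j), (-0.33-0.13j), (-0.33+0.13j)], [0.53+0.00j, 0.53-0.39j, 0.53+0.39j]]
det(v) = -0.01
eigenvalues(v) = [(-0+0j), (-0.66+0.93j), (-0.66-0.93j)]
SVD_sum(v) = [[1.33, 0.47, -1.99], [-0.71, -0.25, 1.06], [0.95, 0.34, -1.42]] + [[-0.01, 0.44, 0.1], [0.01, -0.71, -0.16], [0.01, -1.15, -0.26]] + [[-0.0, 0.0, -0.00], [-0.00, 0.00, -0.00], [0.00, -0.0, 0.0]]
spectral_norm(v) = 3.26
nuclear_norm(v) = 4.72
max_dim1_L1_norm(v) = 4.12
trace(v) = -1.32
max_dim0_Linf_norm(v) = 1.89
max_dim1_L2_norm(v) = 2.48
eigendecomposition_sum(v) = [[-0.01-0.00j, (-0.01+0j), -0j], [0j, -0j, (-0+0j)], [(-0.01-0j), -0.01+0.00j, -0j]] + [[0.66-0.09j, (0.46-1.32j), -0.95-0.14j],[(-0.35-0.08j), -0.48+0.58j, (0.45+0.25j)],[0.48-0.46j, -0.40-1.33j, (-0.84+0.44j)]] + [[0.66+0.09j, (0.46+1.32j), -0.95+0.14j], [-0.35+0.08j, (-0.48-0.58j), (0.45-0.25j)], [(0.48+0.46j), -0.40+1.33j, -0.84-0.44j]]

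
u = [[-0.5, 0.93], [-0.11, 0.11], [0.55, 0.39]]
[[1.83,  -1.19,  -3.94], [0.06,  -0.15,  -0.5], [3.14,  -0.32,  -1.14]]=u@[[3.12,0.24,0.68], [3.64,-1.15,-3.87]]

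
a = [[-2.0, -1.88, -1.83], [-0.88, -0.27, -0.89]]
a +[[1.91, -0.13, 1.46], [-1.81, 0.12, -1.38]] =[[-0.09,-2.01,-0.37],[-2.69,-0.15,-2.27]]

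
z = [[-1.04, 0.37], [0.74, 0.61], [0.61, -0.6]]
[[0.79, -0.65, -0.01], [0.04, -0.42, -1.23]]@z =[[-1.31, -0.10], [-1.1, 0.50]]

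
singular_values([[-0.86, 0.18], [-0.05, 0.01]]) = [0.88, 0.0]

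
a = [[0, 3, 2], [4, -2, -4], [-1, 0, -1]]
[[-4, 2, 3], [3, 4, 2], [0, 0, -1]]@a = [[5, -16, -19], [14, 1, -12], [1, 0, 1]]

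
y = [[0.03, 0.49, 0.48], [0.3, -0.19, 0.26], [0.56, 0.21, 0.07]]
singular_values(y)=[0.78, 0.56, 0.32]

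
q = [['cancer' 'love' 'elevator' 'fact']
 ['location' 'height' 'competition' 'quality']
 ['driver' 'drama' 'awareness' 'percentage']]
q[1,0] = 'location'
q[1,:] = ['location', 'height', 'competition', 'quality']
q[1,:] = ['location', 'height', 'competition', 'quality']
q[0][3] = 'fact'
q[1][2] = 'competition'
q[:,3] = ['fact', 'quality', 'percentage']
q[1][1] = 'height'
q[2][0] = 'driver'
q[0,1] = 'love'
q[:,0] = ['cancer', 'location', 'driver']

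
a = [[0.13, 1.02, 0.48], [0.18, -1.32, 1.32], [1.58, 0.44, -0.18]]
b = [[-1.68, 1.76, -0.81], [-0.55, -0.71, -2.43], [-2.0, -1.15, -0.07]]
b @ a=[[-1.18, -4.39, 1.66],[-4.04, -0.69, -0.76],[-0.58, -0.55, -2.47]]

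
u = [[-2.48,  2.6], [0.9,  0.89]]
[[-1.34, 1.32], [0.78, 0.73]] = u @ [[0.71, 0.16],[0.16, 0.66]]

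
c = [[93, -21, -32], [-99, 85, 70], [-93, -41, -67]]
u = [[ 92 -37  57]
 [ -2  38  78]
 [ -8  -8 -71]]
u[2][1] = -8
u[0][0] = 92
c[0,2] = -32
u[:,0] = [92, -2, -8]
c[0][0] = 93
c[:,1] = [-21, 85, -41]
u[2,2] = -71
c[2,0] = -93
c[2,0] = -93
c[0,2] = -32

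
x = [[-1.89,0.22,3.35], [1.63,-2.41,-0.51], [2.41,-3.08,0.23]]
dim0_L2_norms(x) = [3.47, 3.92, 3.4]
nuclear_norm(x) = 8.97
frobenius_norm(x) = 6.24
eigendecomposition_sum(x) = [[-2.16, 1.96, 1.55], [1.69, -1.53, -1.21], [1.96, -1.77, -1.40]] + [[-0.21, -0.70, 0.37], [-0.18, -0.61, 0.32], [-0.06, -0.21, 0.11]] + [[0.48, -1.04, 1.43], [0.13, -0.27, 0.37], [0.52, -1.10, 1.52]]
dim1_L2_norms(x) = [3.85, 2.95, 3.92]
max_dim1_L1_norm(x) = 5.72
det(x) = 6.30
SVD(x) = [[-0.48, -0.87, -0.12], [0.55, -0.18, -0.82], [0.69, -0.46, 0.57]] @ diag([5.235473128885353, 3.373123513489253, 0.35687375844312963]) @ [[0.66, -0.68, -0.33], [0.07, 0.49, -0.87], [0.75, 0.55, 0.37]]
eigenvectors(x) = [[0.64, -0.74, 0.67],[-0.5, -0.64, 0.18],[-0.58, -0.22, 0.72]]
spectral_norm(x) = 5.24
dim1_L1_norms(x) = [5.46, 4.55, 5.72]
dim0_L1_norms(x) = [5.93, 5.71, 4.09]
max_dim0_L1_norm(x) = 5.93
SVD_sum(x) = [[-1.64, 1.69, 0.82],[1.89, -1.94, -0.94],[2.37, -2.43, -1.18]] + [[-0.21, -1.44, 2.55], [-0.05, -0.31, 0.54], [-0.11, -0.76, 1.33]] + [[-0.03, -0.02, -0.02],[-0.22, -0.16, -0.11],[0.15, 0.11, 0.08]]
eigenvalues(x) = [-5.09, -0.71, 1.73]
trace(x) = -4.07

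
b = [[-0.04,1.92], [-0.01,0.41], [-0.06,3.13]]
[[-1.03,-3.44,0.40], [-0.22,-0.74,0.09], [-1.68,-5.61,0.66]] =b@ [[1.38, 0.18, 0.03],[-0.51, -1.79, 0.21]]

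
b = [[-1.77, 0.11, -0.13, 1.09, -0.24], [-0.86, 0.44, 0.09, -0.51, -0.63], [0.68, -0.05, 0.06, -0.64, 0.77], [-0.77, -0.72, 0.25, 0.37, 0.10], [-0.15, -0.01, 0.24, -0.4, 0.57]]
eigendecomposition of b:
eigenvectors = [[(-0.6+0j), -0.60-0.00j, 0.17-0.07j, (0.17+0.07j), -0.17+0.00j], [(-0.38-0.37j), (-0.38+0.37j), (-0.58+0j), (-0.58-0j), -0.32+0.00j], [0.22+0.01j, 0.22-0.01j, (-0.16+0.4j), -0.16-0.40j, -0.87+0.00j], [(-0.38-0.37j), -0.38+0.37j, 0.45+0.05j, (0.45-0.05j), (-0.32+0j)], [(-0.12-0.15j), (-0.12+0.15j), -0.19+0.46j, (-0.19-0.46j), 0.08+0.00j]]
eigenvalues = [(-1.02+0.68j), (-1.02-0.68j), (0.91+0.38j), (0.91-0.38j), (-0.12+0j)]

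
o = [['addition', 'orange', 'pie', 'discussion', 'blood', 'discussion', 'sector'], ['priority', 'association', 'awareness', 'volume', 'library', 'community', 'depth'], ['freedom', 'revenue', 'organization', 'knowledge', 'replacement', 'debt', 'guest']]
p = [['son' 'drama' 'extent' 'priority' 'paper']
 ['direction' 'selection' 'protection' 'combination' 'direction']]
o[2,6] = 'guest'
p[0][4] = 'paper'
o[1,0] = 'priority'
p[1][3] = 'combination'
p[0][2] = 'extent'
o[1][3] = 'volume'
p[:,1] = ['drama', 'selection']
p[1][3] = 'combination'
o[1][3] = 'volume'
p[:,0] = ['son', 'direction']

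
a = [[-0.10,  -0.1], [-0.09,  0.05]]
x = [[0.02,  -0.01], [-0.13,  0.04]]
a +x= [[-0.08, -0.11], [-0.22, 0.09]]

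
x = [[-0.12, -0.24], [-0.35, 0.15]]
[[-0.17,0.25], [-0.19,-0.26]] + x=[[-0.29, 0.01], [-0.54, -0.11]]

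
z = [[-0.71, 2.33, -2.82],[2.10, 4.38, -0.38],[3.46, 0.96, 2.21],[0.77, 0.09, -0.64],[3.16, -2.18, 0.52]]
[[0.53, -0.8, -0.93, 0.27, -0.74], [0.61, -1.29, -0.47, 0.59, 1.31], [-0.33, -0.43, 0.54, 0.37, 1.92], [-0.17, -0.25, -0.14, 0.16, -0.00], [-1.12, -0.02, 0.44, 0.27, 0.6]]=z @[[-0.2, -0.17, 0.03, 0.14, 0.27], [0.24, -0.20, -0.1, 0.06, 0.20], [0.06, 0.16, 0.24, -0.08, 0.36]]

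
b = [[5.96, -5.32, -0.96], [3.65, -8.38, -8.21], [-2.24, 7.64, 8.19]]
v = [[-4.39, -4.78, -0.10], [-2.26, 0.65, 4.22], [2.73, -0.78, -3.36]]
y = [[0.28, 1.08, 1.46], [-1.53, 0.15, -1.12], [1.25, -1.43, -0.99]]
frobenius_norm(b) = 18.61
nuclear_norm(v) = 13.48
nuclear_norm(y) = 4.92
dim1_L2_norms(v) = [6.49, 4.83, 4.4]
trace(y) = -0.56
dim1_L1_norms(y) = [2.82, 2.8, 3.67]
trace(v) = -7.10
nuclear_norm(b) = 23.36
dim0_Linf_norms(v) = [4.39, 4.78, 4.22]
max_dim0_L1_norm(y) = 3.57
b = v @ y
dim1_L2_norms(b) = [8.05, 12.29, 11.42]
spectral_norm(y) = 2.60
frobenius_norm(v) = 9.21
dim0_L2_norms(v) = [5.64, 4.89, 5.4]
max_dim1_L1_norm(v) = 9.27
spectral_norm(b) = 17.82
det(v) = -23.63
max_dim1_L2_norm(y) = 2.14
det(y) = -0.72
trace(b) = 5.77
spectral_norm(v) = 7.23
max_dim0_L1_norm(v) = 9.38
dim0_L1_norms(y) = [3.06, 2.66, 3.57]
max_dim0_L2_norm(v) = 5.64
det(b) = 17.24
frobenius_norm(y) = 3.40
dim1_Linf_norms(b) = [5.96, 8.38, 8.19]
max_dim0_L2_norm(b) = 12.53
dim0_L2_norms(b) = [7.34, 12.53, 11.64]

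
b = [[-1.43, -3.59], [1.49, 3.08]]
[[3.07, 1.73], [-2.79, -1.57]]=b @ [[-0.59, -0.33], [-0.62, -0.35]]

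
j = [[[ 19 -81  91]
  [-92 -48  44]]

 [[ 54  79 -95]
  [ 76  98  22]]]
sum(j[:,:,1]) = 48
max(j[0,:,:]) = 91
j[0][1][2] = 44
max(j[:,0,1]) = 79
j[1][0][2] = -95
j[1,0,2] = -95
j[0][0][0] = 19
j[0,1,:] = [-92, -48, 44]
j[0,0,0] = 19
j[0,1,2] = 44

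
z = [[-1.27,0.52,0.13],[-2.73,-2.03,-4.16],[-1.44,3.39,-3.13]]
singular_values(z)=[6.07, 3.98, 1.2]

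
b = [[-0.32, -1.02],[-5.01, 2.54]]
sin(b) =[[-0.91, -0.08],  [-0.37, -0.69]]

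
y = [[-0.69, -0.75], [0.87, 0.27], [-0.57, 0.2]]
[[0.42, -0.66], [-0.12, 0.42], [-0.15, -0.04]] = y@[[0.05, 0.29], [-0.61, 0.61]]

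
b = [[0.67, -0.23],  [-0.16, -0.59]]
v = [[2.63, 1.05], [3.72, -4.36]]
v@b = [[1.59,-1.22], [3.19,1.72]]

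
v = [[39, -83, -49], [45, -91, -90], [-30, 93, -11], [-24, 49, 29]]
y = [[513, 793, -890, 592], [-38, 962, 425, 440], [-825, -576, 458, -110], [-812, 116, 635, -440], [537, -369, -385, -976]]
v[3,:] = [-24, 49, 29]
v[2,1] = 93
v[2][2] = -11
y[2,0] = -825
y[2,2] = 458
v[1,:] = [45, -91, -90]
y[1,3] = 440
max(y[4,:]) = 537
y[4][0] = 537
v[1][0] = 45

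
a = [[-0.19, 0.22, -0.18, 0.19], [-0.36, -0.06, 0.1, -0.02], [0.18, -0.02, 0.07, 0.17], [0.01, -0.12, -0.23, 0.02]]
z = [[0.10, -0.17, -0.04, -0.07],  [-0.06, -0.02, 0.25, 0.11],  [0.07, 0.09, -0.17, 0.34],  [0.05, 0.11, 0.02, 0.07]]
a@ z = [[-0.04, 0.03, 0.1, -0.01], [-0.03, 0.07, -0.02, 0.05], [0.03, -0.01, -0.02, 0.02], [-0.01, -0.02, 0.01, -0.09]]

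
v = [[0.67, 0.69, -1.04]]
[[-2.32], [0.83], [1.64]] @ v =[[-1.55, -1.6, 2.41],[0.56, 0.57, -0.86],[1.1, 1.13, -1.71]]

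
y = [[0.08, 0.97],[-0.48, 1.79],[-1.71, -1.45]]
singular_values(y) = [2.65, 1.55]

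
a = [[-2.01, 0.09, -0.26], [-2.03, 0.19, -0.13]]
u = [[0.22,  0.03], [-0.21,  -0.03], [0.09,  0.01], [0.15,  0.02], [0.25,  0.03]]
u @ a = [[-0.5, 0.03, -0.06], [0.48, -0.02, 0.06], [-0.2, 0.01, -0.02], [-0.34, 0.02, -0.04], [-0.56, 0.03, -0.07]]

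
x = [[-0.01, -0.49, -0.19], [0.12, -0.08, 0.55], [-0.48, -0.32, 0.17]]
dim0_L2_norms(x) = [0.49, 0.59, 0.61]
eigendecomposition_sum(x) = [[(0.23+0j), (-0.06+0j), (-0.24+0j)], [(-0.15-0j), 0.04+0.00j, 0.16+0.00j], [(-0.2-0j), 0.05+0.00j, (0.21+0j)]] + [[-0.12+0.12j, -0.22-0.04j, (0.03+0.16j)], [0.13+0.14j, (-0.06+0.26j), 0.20-0.03j], [-0.14+0.07j, (-0.19-0.1j), (-0.02+0.16j)]] + [[(-0.12-0.12j), (-0.22+0.04j), 0.03-0.16j], [(0.13-0.14j), -0.06-0.26j, (0.2+0.03j)], [-0.14-0.07j, -0.19+0.10j, -0.02-0.16j]]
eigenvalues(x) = [(0.48+0j), (-0.2+0.53j), (-0.2-0.53j)]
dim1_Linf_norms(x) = [0.49, 0.55, 0.48]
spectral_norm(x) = 0.68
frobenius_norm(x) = 0.98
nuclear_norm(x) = 1.65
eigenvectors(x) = [[0.67+0.00j, (-0.01-0.55j), -0.01+0.55j],[(-0.44+0j), (-0.65+0j), -0.65-0.00j],[-0.59+0.00j, 0.14-0.51j, (0.14+0.51j)]]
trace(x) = 0.08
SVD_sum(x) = [[-0.22, -0.3, 0.05],[-0.04, -0.06, 0.01],[-0.32, -0.45, 0.08]] + [[-0.01,  -0.03,  -0.25], [0.03,  0.07,  0.53], [0.01,  0.01,  0.1]] + [[0.22, -0.15, 0.01],[0.13, -0.09, 0.01],[-0.16, 0.12, -0.01]]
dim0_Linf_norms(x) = [0.48, 0.49, 0.55]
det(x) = 0.15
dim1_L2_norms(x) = [0.53, 0.57, 0.6]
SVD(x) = [[-0.55, -0.42, 0.72], [-0.1, 0.89, 0.44], [-0.83, 0.17, -0.54]] @ diag([0.675509526625495, 0.6050565441965359, 0.3726841259876051]) @ [[0.58, 0.81, -0.14], [0.05, 0.13, 0.99], [0.82, -0.58, 0.04]]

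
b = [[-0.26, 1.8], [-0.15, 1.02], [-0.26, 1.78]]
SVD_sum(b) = [[-0.26, 1.80], [-0.15, 1.02], [-0.26, 1.78]] + [[0.00, 0.0], [-0.00, -0.0], [-0.0, -0.0]]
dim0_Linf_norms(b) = [0.26, 1.8]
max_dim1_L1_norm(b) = 2.06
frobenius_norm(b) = 2.76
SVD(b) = [[-0.66, 0.71], [-0.37, -0.59], [-0.65, -0.38]] @ diag([2.7579871265470564, 0.00264760282422119]) @ [[0.14, -0.99], [0.99, 0.14]]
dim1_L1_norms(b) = [2.06, 1.17, 2.04]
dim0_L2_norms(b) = [0.4, 2.73]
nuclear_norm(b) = 2.76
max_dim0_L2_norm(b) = 2.73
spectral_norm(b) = 2.76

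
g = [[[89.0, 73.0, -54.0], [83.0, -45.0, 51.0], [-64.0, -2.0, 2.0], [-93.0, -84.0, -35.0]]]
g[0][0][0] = 89.0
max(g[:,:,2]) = 51.0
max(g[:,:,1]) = 73.0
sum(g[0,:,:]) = -79.0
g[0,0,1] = 73.0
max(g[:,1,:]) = 83.0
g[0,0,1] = 73.0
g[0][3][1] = -84.0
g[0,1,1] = -45.0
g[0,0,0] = 89.0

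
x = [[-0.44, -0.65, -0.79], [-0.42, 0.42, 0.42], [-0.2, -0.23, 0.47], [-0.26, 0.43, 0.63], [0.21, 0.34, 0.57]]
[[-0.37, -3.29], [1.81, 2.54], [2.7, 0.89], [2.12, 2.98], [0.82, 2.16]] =x @ [[-2.69, -0.93], [-2.01, 2.43], [3.62, 2.68]]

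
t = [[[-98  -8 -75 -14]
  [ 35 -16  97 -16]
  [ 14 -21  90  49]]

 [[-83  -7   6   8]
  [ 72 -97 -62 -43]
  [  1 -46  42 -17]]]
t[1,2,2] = 42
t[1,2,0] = 1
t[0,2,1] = -21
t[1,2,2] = 42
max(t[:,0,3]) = 8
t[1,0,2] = 6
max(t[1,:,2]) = 42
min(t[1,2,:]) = -46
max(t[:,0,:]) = 8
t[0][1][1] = -16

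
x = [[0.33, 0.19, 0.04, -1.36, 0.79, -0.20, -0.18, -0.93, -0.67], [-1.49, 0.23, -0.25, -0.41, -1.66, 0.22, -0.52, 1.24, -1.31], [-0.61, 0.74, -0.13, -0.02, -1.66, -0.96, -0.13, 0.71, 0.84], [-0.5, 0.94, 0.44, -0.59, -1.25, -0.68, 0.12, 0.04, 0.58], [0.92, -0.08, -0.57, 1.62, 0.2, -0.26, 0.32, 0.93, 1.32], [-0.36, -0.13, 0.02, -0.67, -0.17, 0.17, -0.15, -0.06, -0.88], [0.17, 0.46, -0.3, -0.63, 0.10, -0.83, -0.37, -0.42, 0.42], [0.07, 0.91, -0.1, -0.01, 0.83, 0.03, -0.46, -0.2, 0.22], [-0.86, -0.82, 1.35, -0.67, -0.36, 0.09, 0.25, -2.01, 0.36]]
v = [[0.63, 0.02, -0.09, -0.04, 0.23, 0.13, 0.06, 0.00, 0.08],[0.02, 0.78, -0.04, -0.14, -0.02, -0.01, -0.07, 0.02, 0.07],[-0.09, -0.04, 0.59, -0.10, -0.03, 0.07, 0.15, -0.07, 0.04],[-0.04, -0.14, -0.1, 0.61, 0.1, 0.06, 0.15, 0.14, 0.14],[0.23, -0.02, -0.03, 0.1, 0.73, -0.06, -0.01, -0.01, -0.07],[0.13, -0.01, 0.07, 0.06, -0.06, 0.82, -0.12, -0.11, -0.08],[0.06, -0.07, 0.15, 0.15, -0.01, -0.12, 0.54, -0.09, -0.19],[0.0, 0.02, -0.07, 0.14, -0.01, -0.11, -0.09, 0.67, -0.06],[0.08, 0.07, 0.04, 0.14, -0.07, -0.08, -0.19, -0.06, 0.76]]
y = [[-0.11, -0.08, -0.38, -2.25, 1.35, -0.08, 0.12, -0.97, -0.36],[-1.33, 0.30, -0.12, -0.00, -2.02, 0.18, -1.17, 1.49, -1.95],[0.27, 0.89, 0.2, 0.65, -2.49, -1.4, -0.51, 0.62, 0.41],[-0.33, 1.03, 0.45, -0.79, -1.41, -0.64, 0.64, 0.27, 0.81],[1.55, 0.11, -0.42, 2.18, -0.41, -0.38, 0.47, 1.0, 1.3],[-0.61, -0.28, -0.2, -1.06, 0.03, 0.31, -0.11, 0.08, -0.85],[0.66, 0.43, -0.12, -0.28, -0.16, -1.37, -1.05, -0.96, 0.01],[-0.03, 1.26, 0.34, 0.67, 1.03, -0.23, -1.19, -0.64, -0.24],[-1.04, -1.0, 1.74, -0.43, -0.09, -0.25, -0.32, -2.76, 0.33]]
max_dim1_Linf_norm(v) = 0.82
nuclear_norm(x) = 14.18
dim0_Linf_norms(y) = [1.55, 1.26, 1.74, 2.25, 2.49, 1.4, 1.19, 2.76, 1.95]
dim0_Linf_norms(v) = [0.63, 0.78, 0.59, 0.61, 0.73, 0.82, 0.54, 0.67, 0.76]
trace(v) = 6.13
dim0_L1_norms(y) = [5.93, 5.38, 3.97, 8.31, 8.99, 4.84, 5.58, 8.79, 6.26]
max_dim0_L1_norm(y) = 8.99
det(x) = -0.00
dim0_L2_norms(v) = [0.7, 0.8, 0.63, 0.69, 0.78, 0.86, 0.64, 0.71, 0.81]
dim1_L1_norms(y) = [5.7, 8.56, 7.44, 6.37, 7.82, 3.53, 5.04, 5.63, 7.96]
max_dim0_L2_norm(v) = 0.86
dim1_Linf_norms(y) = [2.25, 2.02, 2.49, 1.41, 2.18, 1.06, 1.37, 1.26, 2.76]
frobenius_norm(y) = 8.56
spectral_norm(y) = 5.21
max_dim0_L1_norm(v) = 1.49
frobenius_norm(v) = 2.22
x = y @ v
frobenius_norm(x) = 6.53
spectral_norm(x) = 3.81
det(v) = 0.00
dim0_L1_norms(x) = [5.31, 4.5, 3.2, 5.98, 7.02, 3.44, 2.5, 6.54, 6.6]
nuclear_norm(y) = 19.68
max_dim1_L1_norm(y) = 8.56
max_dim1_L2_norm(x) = 2.97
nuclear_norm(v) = 6.13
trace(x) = 0.00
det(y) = 0.00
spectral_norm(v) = 0.98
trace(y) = -1.86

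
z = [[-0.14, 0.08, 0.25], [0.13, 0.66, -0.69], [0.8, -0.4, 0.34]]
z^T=[[-0.14, 0.13, 0.80],[0.08, 0.66, -0.4],[0.25, -0.69, 0.34]]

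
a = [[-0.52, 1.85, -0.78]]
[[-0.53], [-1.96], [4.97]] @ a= [[0.28, -0.98, 0.41], [1.02, -3.63, 1.53], [-2.58, 9.19, -3.88]]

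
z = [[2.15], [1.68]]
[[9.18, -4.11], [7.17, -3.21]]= z @ [[4.27, -1.91]]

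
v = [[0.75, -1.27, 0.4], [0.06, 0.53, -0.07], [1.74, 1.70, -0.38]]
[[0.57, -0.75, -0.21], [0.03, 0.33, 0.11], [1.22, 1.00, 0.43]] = v @ [[0.72, -0.01, 0.05],[-0.01, 0.65, 0.22],[0.05, 0.22, 0.08]]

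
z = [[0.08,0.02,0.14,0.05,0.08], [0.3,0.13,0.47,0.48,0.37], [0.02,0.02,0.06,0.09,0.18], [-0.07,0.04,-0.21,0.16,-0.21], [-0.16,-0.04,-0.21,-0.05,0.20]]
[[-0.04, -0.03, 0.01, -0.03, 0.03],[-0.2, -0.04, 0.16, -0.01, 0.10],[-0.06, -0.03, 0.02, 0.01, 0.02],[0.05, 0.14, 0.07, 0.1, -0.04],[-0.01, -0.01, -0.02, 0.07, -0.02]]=z@[[-0.21, 0.39, 0.17, -0.04, 0.37], [0.25, -0.37, -0.22, 0.16, -0.21], [-0.03, -0.44, -0.10, -0.31, -0.06], [-0.16, 0.33, 0.41, 0.22, 0.03], [-0.22, -0.17, -0.03, 0.06, 0.09]]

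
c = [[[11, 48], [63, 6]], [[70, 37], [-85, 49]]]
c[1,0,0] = 70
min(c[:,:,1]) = 6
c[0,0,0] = 11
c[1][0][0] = 70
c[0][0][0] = 11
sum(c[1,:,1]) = 86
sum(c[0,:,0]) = 74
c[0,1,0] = 63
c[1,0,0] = 70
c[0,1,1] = 6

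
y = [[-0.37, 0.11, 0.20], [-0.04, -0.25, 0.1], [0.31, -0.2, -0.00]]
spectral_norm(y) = 0.55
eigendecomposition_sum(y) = [[0.03, -0.01, 0.04], [0.01, -0.01, 0.02], [0.06, -0.03, 0.08]] + [[-0.77,0.80,0.19], [-0.45,0.46,0.11], [0.37,-0.39,-0.09]] + [[0.38, -0.67, -0.02], [0.39, -0.7, -0.03], [-0.12, 0.21, 0.01]]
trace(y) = -0.62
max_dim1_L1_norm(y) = 0.68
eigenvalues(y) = [0.1, -0.4, -0.32]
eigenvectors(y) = [[-0.42, 0.80, 0.68], [-0.20, 0.46, 0.71], [-0.88, -0.39, -0.21]]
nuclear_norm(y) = 0.93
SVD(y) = [[-0.76, -0.35, 0.55], [0.08, -0.89, -0.45], [0.64, -0.30, 0.71]] @ diag([0.550701945239301, 0.29933675109537883, 0.07952909501127892]) @ [[0.87,-0.42,-0.26], [0.24,0.82,-0.53], [0.44,0.40,0.81]]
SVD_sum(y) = [[-0.36,  0.18,  0.11], [0.04,  -0.02,  -0.01], [0.31,  -0.15,  -0.09]] + [[-0.02, -0.08, 0.05], [-0.06, -0.22, 0.14], [-0.02, -0.07, 0.05]] + [[0.02, 0.02, 0.04], [-0.02, -0.01, -0.03], [0.02, 0.02, 0.05]]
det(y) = 0.01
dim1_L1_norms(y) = [0.68, 0.39, 0.51]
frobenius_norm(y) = 0.63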